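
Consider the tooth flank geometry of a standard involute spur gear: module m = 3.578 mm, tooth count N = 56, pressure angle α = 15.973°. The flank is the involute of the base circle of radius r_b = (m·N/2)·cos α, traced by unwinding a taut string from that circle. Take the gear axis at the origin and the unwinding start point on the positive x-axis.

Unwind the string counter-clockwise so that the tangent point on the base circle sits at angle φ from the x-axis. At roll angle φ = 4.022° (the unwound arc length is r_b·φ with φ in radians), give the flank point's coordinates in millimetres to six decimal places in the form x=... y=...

pitch radius r_p = m·N/2 = 3.578·56/2 = 100.184000
base radius r_b = r_p·cos α = 100.184000·cos 15.973° = 96.316044
roll angle φ = 4.022° = 0.07019714 rad
x = r_b·(cos φ + φ·sin φ) = 96.316044·(0.99753719 + 0.07019714·0.07013951) = 96.553057
y = r_b·(sin φ − φ·cos φ) = 96.316044·(0.07013951 − 0.07019714·0.99753719) = 0.011100

x=96.553057 y=0.011100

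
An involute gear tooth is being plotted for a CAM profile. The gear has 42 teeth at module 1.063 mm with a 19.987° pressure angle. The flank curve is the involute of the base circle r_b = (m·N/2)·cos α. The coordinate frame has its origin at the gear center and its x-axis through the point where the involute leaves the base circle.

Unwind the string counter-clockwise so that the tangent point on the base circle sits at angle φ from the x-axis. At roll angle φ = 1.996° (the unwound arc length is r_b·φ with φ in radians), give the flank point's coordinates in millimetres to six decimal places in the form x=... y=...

x=20.991216 y=0.000296

pitch radius r_p = m·N/2 = 1.063·42/2 = 22.323000
base radius r_b = r_p·cos α = 22.323000·cos 19.987° = 20.978490
roll angle φ = 1.996° = 0.03483677 rad
x = r_b·(cos φ + φ·sin φ) = 20.978490·(0.99939326 + 0.03483677·0.03482973) = 20.991216
y = r_b·(sin φ − φ·cos φ) = 20.978490·(0.03482973 − 0.03483677·0.99939326) = 0.000296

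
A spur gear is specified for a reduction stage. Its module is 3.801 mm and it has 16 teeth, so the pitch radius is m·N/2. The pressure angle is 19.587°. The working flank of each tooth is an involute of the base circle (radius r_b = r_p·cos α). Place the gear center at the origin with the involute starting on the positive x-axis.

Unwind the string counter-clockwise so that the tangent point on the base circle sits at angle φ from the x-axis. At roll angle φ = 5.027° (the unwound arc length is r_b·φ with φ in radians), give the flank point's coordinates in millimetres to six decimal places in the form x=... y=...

pitch radius r_p = m·N/2 = 3.801·16/2 = 30.408000
base radius r_b = r_p·cos α = 30.408000·cos 19.587° = 28.648397
roll angle φ = 5.027° = 0.08773770 rad
x = r_b·(cos φ + φ·sin φ) = 28.648397·(0.99615352 + 0.08773770·0.08762518) = 28.758451
y = r_b·(sin φ − φ·cos φ) = 28.648397·(0.08762518 − 0.08773770·0.99615352) = 0.006445

x=28.758451 y=0.006445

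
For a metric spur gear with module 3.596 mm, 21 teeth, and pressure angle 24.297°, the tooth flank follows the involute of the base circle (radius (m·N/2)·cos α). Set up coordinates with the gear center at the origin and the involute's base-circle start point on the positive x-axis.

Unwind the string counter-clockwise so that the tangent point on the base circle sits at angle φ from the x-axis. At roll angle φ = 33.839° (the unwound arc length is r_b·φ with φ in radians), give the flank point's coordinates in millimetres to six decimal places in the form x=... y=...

x=39.902162 y=2.281751

pitch radius r_p = m·N/2 = 3.596·21/2 = 37.758000
base radius r_b = r_p·cos α = 37.758000·cos 24.297° = 34.413578
roll angle φ = 33.839° = 0.59060197 rad
x = r_b·(cos φ + φ·sin φ) = 34.413578·(0.83060562 + 0.59060197·0.55686112) = 39.902162
y = r_b·(sin φ − φ·cos φ) = 34.413578·(0.55686112 − 0.59060197·0.83060562) = 2.281751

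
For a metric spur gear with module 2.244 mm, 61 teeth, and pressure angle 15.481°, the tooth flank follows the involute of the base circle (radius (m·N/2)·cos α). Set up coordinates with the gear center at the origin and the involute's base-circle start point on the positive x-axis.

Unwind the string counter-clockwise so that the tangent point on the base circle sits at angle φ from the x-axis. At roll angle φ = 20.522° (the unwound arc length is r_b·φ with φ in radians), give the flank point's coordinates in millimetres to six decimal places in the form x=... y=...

pitch radius r_p = m·N/2 = 2.244·61/2 = 68.442000
base radius r_b = r_p·cos α = 68.442000·cos 15.481° = 65.958857
roll angle φ = 20.522° = 0.35817647 rad
x = r_b·(cos φ + φ·sin φ) = 65.958857·(0.93653765 + 0.35817647·0.35056701) = 70.055067
y = r_b·(sin φ − φ·cos φ) = 65.958857·(0.35056701 − 0.35817647·0.93653765) = 0.997381

x=70.055067 y=0.997381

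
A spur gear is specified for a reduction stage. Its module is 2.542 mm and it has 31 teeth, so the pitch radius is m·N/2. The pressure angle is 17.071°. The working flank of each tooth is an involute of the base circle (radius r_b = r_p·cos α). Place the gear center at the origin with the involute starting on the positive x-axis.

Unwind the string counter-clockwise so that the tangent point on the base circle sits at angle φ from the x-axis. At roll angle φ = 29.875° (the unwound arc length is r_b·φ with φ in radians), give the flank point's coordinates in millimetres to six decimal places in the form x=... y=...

pitch radius r_p = m·N/2 = 2.542·31/2 = 39.401000
base radius r_b = r_p·cos α = 39.401000·cos 17.071° = 37.665060
roll angle φ = 29.875° = 0.52141711 rad
x = r_b·(cos φ + φ·sin φ) = 37.665060·(0.86711417 + 0.52141711·0.49810944) = 42.442381
y = r_b·(sin φ − φ·cos φ) = 37.665060·(0.49810944 − 0.52141711·0.86711417) = 1.731887

x=42.442381 y=1.731887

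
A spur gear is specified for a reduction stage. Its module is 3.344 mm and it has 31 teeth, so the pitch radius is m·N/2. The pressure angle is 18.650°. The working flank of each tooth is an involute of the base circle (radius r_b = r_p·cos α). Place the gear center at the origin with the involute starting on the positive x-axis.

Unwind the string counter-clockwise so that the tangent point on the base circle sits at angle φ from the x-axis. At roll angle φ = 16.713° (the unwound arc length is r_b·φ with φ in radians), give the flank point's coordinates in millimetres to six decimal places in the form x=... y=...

pitch radius r_p = m·N/2 = 3.344·31/2 = 51.832000
base radius r_b = r_p·cos α = 51.832000·cos 18.650° = 49.110286
roll angle φ = 16.713° = 0.29169688 rad
x = r_b·(cos φ + φ·sin φ) = 49.110286·(0.95775727 + 0.29169688·0.28757784) = 51.155378
y = r_b·(sin φ − φ·cos φ) = 49.110286·(0.28757784 − 0.29169688·0.95775727) = 0.402853

x=51.155378 y=0.402853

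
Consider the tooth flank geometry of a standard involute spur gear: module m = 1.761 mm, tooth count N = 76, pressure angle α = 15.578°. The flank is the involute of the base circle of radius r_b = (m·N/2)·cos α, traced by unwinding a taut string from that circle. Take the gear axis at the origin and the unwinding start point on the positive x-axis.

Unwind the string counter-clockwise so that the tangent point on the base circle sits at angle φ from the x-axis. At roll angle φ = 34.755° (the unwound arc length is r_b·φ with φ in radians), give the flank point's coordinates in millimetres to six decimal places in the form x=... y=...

pitch radius r_p = m·N/2 = 1.761·76/2 = 66.918000
base radius r_b = r_p·cos α = 66.918000·cos 15.578° = 64.459818
roll angle φ = 34.755° = 0.60658918 rad
x = r_b·(cos φ + φ·sin φ) = 64.459818·(0.82159719 + 0.60658918·0.57006846) = 75.250040
y = r_b·(sin φ − φ·cos φ) = 64.459818·(0.57006846 − 0.60658918·0.82159719) = 4.621543

x=75.250040 y=4.621543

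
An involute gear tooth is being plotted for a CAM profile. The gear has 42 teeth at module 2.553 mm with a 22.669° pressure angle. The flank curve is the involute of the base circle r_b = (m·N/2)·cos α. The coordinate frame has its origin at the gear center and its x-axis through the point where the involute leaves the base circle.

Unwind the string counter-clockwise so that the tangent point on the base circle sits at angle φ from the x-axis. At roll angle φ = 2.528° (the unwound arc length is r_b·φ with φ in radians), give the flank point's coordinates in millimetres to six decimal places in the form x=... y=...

pitch radius r_p = m·N/2 = 2.553·42/2 = 53.613000
base radius r_b = r_p·cos α = 53.613000·cos 22.669° = 49.471221
roll angle φ = 2.528° = 0.04412192 rad
x = r_b·(cos φ + φ·sin φ) = 49.471221·(0.99902679 + 0.04412192·0.04410761) = 49.519352
y = r_b·(sin φ − φ·cos φ) = 49.471221·(0.04410761 − 0.04412192·0.99902679) = 0.001416

x=49.519352 y=0.001416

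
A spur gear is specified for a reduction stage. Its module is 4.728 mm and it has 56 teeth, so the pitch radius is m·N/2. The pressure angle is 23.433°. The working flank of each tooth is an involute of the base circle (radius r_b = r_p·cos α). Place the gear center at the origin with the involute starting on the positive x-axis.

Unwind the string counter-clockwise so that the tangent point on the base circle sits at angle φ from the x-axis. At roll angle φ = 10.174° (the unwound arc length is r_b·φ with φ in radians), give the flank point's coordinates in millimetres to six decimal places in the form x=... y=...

pitch radius r_p = m·N/2 = 4.728·56/2 = 132.384000
base radius r_b = r_p·cos α = 132.384000·cos 23.433° = 121.465727
roll angle φ = 10.174° = 0.17756980 rad
x = r_b·(cos φ + φ·sin φ) = 121.465727·(0.98427587 + 0.17756980·0.17663811) = 123.365628
y = r_b·(sin φ − φ·cos φ) = 121.465727·(0.17663811 − 0.17756980·0.98427587) = 0.225980

x=123.365628 y=0.225980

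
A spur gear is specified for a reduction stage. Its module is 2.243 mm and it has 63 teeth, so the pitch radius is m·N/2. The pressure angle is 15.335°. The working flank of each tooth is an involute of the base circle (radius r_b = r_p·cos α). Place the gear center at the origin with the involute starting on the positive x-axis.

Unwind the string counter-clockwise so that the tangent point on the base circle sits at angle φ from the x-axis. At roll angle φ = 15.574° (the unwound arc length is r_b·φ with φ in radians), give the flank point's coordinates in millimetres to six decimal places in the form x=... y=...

x=70.609830 y=0.452788

pitch radius r_p = m·N/2 = 2.243·63/2 = 70.654500
base radius r_b = r_p·cos α = 70.654500·cos 15.335° = 68.138921
roll angle φ = 15.574° = 0.27181758 rad
x = r_b·(cos φ + φ·sin φ) = 68.138921·(0.96328450 + 0.27181758·0.26848272) = 70.609830
y = r_b·(sin φ − φ·cos φ) = 68.138921·(0.26848272 − 0.27181758·0.96328450) = 0.452788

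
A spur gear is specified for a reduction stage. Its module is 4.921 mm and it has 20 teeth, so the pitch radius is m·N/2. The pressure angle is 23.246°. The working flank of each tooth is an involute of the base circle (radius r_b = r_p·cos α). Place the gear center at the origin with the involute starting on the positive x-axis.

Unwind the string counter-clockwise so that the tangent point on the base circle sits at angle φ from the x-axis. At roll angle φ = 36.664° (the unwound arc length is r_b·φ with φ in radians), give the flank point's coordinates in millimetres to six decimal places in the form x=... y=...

x=53.546101 y=3.789874

pitch radius r_p = m·N/2 = 4.921·20/2 = 49.210000
base radius r_b = r_p·cos α = 49.210000·cos 23.246° = 45.215071
roll angle φ = 36.664° = 0.63990752 rad
x = r_b·(cos φ + φ·sin φ) = 45.215071·(0.80215098 + 0.63990752·0.59712126) = 53.546101
y = r_b·(sin φ − φ·cos φ) = 45.215071·(0.59712126 − 0.63990752·0.80215098) = 3.789874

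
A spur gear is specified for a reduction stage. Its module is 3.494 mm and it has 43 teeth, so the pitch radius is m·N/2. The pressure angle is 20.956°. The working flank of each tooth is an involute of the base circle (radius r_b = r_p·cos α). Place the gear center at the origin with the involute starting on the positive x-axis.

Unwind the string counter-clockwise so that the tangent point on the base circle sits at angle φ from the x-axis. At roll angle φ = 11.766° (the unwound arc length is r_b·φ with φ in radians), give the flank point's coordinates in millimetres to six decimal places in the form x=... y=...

x=71.615778 y=0.201654

pitch radius r_p = m·N/2 = 3.494·43/2 = 75.121000
base radius r_b = r_p·cos α = 75.121000·cos 20.956° = 70.152148
roll angle φ = 11.766° = 0.20535544 rad
x = r_b·(cos φ + φ·sin φ) = 70.152148·(0.97898857 + 0.20535544·0.20391514) = 71.615778
y = r_b·(sin φ − φ·cos φ) = 70.152148·(0.20391514 − 0.20535544·0.97898857) = 0.201654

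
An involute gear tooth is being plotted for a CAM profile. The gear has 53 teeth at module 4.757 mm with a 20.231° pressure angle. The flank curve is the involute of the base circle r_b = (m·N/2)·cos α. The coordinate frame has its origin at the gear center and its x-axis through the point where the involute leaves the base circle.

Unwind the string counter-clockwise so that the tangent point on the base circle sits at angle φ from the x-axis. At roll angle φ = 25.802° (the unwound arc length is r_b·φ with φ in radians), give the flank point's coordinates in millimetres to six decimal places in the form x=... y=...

x=129.675824 y=3.528267

pitch radius r_p = m·N/2 = 4.757·53/2 = 126.060500
base radius r_b = r_p·cos α = 126.060500·cos 20.231° = 118.283331
roll angle φ = 25.802° = 0.45032985 rad
x = r_b·(cos φ + φ·sin φ) = 118.283331·(0.90030358 + 0.45032985·0.43526253) = 129.675824
y = r_b·(sin φ − φ·cos φ) = 118.283331·(0.43526253 − 0.45032985·0.90030358) = 3.528267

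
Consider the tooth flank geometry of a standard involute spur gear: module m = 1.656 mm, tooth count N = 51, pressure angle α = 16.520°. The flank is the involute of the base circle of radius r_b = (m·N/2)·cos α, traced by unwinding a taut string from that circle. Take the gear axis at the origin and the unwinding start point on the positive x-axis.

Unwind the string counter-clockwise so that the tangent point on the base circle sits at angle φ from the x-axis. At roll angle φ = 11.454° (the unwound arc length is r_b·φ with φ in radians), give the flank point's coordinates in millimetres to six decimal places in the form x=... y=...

x=41.285755 y=0.107384

pitch radius r_p = m·N/2 = 1.656·51/2 = 42.228000
base radius r_b = r_p·cos α = 42.228000·cos 16.520° = 40.484851
roll angle φ = 11.454° = 0.19991001 rad
x = r_b·(cos φ + φ·sin φ) = 40.484851·(0.98008445 + 0.19991001·0.19858114) = 41.285755
y = r_b·(sin φ − φ·cos φ) = 40.484851·(0.19858114 − 0.19991001·0.98008445) = 0.107384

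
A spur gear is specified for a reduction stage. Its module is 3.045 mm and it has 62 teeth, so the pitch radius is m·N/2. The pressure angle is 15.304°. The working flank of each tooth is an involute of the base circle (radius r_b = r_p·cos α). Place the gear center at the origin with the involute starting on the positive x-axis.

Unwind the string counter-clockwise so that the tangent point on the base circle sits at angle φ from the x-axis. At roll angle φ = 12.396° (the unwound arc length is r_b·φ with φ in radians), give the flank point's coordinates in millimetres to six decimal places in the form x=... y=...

pitch radius r_p = m·N/2 = 3.045·62/2 = 94.395000
base radius r_b = r_p·cos α = 94.395000·cos 15.304° = 91.047658
roll angle φ = 12.396° = 0.21635101 rad
x = r_b·(cos φ + φ·sin φ) = 91.047658·(0.97668727 + 0.21635101·0.21466714) = 93.153656
y = r_b·(sin φ − φ·cos φ) = 91.047658·(0.21466714 − 0.21635101·0.97668727) = 0.305908

x=93.153656 y=0.305908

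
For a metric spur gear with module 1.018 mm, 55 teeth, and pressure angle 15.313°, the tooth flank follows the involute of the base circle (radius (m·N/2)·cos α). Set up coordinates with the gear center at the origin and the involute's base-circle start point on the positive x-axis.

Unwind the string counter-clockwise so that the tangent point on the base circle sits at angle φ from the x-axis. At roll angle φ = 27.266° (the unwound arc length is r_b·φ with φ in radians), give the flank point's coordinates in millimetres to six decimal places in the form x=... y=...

x=29.887556 y=0.948177

pitch radius r_p = m·N/2 = 1.018·55/2 = 27.995000
base radius r_b = r_p·cos α = 27.995000·cos 15.313° = 27.001108
roll angle φ = 27.266° = 0.47588147 rad
x = r_b·(cos φ + φ·sin φ) = 27.001108·(0.88888924 + 0.47588147·0.45812216) = 29.887556
y = r_b·(sin φ − φ·cos φ) = 27.001108·(0.45812216 − 0.47588147·0.88888924) = 0.948177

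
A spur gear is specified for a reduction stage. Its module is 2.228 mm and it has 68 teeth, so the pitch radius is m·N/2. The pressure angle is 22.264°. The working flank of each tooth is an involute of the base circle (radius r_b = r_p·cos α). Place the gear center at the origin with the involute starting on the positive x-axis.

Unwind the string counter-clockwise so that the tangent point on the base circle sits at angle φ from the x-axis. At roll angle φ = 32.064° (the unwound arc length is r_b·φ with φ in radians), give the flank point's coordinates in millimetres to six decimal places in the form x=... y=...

x=80.237460 y=3.968693

pitch radius r_p = m·N/2 = 2.228·68/2 = 75.752000
base radius r_b = r_p·cos α = 75.752000·cos 22.264° = 70.104533
roll angle φ = 32.064° = 0.55962237 rad
x = r_b·(cos φ + φ·sin φ) = 70.104533·(0.84745564 + 0.55962237·0.53086621) = 80.237460
y = r_b·(sin φ − φ·cos φ) = 70.104533·(0.53086621 − 0.55962237·0.84745564) = 3.968693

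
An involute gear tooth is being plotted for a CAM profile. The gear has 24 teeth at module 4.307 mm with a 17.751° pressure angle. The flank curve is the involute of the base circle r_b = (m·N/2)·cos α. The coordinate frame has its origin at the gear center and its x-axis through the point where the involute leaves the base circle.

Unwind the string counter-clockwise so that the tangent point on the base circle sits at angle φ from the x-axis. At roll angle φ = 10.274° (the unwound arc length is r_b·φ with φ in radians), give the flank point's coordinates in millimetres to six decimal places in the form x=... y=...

pitch radius r_p = m·N/2 = 4.307·24/2 = 51.684000
base radius r_b = r_p·cos α = 51.684000·cos 17.751° = 49.223349
roll angle φ = 10.274° = 0.17931513 rad
x = r_b·(cos φ + φ·sin φ) = 49.223349·(0.98396607 + 0.17931513·0.17835572) = 50.008361
y = r_b·(sin φ − φ·cos φ) = 49.223349·(0.17835572 − 0.17931513·0.98396607) = 0.094298

x=50.008361 y=0.094298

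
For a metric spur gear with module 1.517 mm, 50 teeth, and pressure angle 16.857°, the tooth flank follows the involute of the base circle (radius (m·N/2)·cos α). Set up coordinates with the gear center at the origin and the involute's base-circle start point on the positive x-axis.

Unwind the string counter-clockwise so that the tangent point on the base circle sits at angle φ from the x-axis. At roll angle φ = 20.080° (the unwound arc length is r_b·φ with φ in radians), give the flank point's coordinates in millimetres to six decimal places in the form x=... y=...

pitch radius r_p = m·N/2 = 1.517·50/2 = 37.925000
base radius r_b = r_p·cos α = 37.925000·cos 16.857° = 36.295419
roll angle φ = 20.080° = 0.35046211 rad
x = r_b·(cos φ + φ·sin φ) = 36.295419·(0.93921415 + 0.35046211·0.34333187) = 38.456411
y = r_b·(sin φ − φ·cos φ) = 36.295419·(0.34333187 − 0.35046211·0.93921415) = 0.514411

x=38.456411 y=0.514411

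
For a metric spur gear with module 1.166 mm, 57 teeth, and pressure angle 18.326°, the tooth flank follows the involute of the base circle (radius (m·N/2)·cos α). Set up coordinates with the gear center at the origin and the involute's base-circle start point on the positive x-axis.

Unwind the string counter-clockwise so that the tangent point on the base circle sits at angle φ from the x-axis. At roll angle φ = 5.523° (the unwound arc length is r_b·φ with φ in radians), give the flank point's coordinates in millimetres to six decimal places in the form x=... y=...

pitch radius r_p = m·N/2 = 1.166·57/2 = 33.231000
base radius r_b = r_p·cos α = 33.231000·cos 18.326° = 31.545620
roll angle φ = 5.523° = 0.09639453 rad
x = r_b·(cos φ + φ·sin φ) = 31.545620·(0.99535764 + 0.09639453·0.09624532) = 31.691839
y = r_b·(sin φ − φ·cos φ) = 31.545620·(0.09624532 − 0.09639453·0.99535764) = 0.009410

x=31.691839 y=0.009410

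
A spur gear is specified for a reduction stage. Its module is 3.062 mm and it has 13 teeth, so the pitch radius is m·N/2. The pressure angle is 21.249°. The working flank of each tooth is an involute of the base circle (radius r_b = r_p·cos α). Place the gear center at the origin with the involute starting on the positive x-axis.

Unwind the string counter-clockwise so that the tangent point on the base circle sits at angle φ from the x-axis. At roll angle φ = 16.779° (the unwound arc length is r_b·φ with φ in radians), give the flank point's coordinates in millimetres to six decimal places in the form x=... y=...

x=19.328328 y=0.153965

pitch radius r_p = m·N/2 = 3.062·13/2 = 19.903000
base radius r_b = r_p·cos α = 19.903000·cos 21.249° = 18.549879
roll angle φ = 16.779° = 0.29284880 rad
x = r_b·(cos φ + φ·sin φ) = 18.549879·(0.95742537 + 0.29284880·0.28868090) = 19.328328
y = r_b·(sin φ − φ·cos φ) = 18.549879·(0.28868090 − 0.29284880·0.95742537) = 0.153965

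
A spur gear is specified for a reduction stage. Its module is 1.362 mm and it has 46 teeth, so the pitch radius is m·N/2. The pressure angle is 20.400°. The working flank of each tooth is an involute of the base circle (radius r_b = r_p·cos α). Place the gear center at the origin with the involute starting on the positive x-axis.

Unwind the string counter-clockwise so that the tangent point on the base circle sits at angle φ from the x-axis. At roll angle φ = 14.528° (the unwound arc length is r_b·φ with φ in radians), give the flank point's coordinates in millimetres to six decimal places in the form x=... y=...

pitch radius r_p = m·N/2 = 1.362·46/2 = 31.326000
base radius r_b = r_p·cos α = 31.326000·cos 20.400° = 29.361296
roll angle φ = 14.528° = 0.25356143 rad
x = r_b·(cos φ + φ·sin φ) = 29.361296·(0.96802517 + 0.25356143·0.25085310) = 30.290047
y = r_b·(sin φ − φ·cos φ) = 29.361296·(0.25085310 − 0.25356143·0.96802517) = 0.158529

x=30.290047 y=0.158529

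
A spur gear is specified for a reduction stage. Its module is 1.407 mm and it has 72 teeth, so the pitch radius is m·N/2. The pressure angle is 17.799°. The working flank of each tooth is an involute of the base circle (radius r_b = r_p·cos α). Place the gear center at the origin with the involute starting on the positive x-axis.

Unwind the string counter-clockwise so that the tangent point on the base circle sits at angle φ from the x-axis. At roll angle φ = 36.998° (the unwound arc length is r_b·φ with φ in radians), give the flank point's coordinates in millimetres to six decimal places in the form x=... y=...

pitch radius r_p = m·N/2 = 1.407·72/2 = 50.652000
base radius r_b = r_p·cos α = 50.652000·cos 17.799° = 48.227528
roll angle φ = 36.998° = 0.64573692 rad
x = r_b·(cos φ + φ·sin φ) = 48.227528·(0.79865652 + 0.64573692·0.60178715) = 57.258263
y = r_b·(sin φ − φ·cos φ) = 48.227528·(0.60178715 − 0.64573692·0.79865652) = 4.150709

x=57.258263 y=4.150709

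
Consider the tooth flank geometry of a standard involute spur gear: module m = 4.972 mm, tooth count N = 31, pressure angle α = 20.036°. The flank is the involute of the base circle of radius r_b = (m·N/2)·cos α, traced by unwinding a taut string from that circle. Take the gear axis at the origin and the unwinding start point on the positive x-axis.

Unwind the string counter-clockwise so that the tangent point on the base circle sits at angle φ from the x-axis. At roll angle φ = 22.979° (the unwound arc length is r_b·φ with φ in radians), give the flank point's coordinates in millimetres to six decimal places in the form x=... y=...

pitch radius r_p = m·N/2 = 4.972·31/2 = 77.066000
base radius r_b = r_p·cos α = 77.066000·cos 20.036° = 72.401776
roll angle φ = 22.979° = 0.40105921 rad
x = r_b·(cos φ + φ·sin φ) = 72.401776·(0.92064800 + 0.40105921·0.39039372) = 77.992569
y = r_b·(sin φ − φ·cos φ) = 72.401776·(0.39039372 − 0.40105921·0.92064800) = 1.531975

x=77.992569 y=1.531975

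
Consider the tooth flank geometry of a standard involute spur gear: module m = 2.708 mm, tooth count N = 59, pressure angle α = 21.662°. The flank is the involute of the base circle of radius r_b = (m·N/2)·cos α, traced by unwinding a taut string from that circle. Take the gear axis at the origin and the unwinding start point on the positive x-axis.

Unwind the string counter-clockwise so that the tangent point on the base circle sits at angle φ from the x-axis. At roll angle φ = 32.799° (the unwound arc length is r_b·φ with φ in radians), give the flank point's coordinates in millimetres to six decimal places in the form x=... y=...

x=85.430553 y=4.492173

pitch radius r_p = m·N/2 = 2.708·59/2 = 79.886000
base radius r_b = r_p·cos α = 79.886000·cos 21.662° = 74.244258
roll angle φ = 32.799° = 0.57245054 rad
x = r_b·(cos φ + φ·sin φ) = 74.244258·(0.84057606 + 0.57245054·0.54169354) = 85.430553
y = r_b·(sin φ − φ·cos φ) = 74.244258·(0.54169354 − 0.57245054·0.84057606) = 4.492173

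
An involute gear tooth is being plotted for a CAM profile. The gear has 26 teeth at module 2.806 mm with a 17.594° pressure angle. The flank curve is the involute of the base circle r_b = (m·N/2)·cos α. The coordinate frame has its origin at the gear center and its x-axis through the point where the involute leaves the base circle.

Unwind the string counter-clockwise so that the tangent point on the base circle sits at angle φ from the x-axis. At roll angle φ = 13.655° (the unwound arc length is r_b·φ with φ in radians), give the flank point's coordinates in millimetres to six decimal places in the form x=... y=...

pitch radius r_p = m·N/2 = 2.806·26/2 = 36.478000
base radius r_b = r_p·cos α = 36.478000·cos 17.594° = 34.771644
roll angle φ = 13.655° = 0.23832471 rad
x = r_b·(cos φ + φ·sin φ) = 34.771644·(0.97173483 + 0.23832471·0.23607502) = 35.745158
y = r_b·(sin φ − φ·cos φ) = 34.771644·(0.23607502 − 0.23832471·0.97173483) = 0.156006

x=35.745158 y=0.156006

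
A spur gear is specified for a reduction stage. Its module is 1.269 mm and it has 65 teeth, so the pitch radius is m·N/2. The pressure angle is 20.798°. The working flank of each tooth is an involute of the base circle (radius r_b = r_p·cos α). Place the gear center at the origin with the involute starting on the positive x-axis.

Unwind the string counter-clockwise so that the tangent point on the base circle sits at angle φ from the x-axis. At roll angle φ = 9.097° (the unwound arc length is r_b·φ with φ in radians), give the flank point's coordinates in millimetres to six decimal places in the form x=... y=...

x=39.037963 y=0.051309

pitch radius r_p = m·N/2 = 1.269·65/2 = 41.242500
base radius r_b = r_p·cos α = 41.242500·cos 20.798° = 38.555059
roll angle φ = 9.097° = 0.15877260 rad
x = r_b·(cos φ + φ·sin φ) = 38.555059·(0.98742209 + 0.15877260·0.15810637) = 39.037963
y = r_b·(sin φ − φ·cos φ) = 38.555059·(0.15810637 − 0.15877260·0.98742209) = 0.051309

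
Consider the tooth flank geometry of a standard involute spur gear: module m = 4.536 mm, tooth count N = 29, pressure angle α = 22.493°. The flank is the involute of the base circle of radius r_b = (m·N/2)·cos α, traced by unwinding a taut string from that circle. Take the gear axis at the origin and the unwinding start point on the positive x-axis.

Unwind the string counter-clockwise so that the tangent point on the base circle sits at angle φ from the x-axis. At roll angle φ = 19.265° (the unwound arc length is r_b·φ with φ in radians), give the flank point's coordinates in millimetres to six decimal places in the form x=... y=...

pitch radius r_p = m·N/2 = 4.536·29/2 = 65.772000
base radius r_b = r_p·cos α = 65.772000·cos 22.493° = 60.768479
roll angle φ = 19.265° = 0.33623768 rad
x = r_b·(cos φ + φ·sin φ) = 60.768479·(0.94400268 + 0.33623768·0.32993780) = 64.107111
y = r_b·(sin φ − φ·cos φ) = 60.768479·(0.32993780 − 0.33623768·0.94400268) = 0.761339

x=64.107111 y=0.761339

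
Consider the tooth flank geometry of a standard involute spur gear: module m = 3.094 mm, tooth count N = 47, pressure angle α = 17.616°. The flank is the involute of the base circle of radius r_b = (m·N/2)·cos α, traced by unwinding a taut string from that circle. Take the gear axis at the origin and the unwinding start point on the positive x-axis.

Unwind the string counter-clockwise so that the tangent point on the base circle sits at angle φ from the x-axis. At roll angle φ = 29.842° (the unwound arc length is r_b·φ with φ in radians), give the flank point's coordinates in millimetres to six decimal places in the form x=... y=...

pitch radius r_p = m·N/2 = 3.094·47/2 = 72.709000
base radius r_b = r_p·cos α = 72.709000·cos 17.616° = 69.299398
roll angle φ = 29.842° = 0.52084116 rad
x = r_b·(cos φ + φ·sin φ) = 69.299398·(0.86740092 + 0.52084116·0.49760993) = 78.071084
y = r_b·(sin φ − φ·cos φ) = 69.299398·(0.49760993 − 0.52084116·0.86740092) = 3.176119

x=78.071084 y=3.176119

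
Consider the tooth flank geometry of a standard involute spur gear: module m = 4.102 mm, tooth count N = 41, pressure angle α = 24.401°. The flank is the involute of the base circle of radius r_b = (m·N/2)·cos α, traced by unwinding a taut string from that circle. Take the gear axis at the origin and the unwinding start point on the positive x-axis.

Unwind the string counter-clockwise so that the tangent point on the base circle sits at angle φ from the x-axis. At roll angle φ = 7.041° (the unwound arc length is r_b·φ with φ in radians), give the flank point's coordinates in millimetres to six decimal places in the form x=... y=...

pitch radius r_p = m·N/2 = 4.102·41/2 = 84.091000
base radius r_b = r_p·cos α = 84.091000·cos 24.401° = 76.579693
roll angle φ = 7.041° = 0.12288863 rad
x = r_b·(cos φ + φ·sin φ) = 76.579693·(0.99245869 + 0.12288863·0.12257956) = 77.155751
y = r_b·(sin φ − φ·cos φ) = 76.579693·(0.12257956 − 0.12288863·0.99245869) = 0.047301

x=77.155751 y=0.047301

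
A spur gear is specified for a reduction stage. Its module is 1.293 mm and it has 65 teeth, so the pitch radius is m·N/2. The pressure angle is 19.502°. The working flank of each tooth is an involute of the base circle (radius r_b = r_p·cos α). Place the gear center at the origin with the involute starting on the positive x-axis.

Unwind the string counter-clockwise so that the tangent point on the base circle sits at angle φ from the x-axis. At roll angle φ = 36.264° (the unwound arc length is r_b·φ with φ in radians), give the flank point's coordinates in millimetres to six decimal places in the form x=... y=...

pitch radius r_p = m·N/2 = 1.293·65/2 = 42.022500
base radius r_b = r_p·cos α = 42.022500·cos 19.502° = 39.611662
roll angle φ = 36.264° = 0.63292620 rad
x = r_b·(cos φ + φ·sin φ) = 39.611662·(0.80630010 + 0.63292620·0.59150668) = 46.768704
y = r_b·(sin φ − φ·cos φ) = 39.611662·(0.59150668 − 0.63292620·0.80630010) = 3.215605

x=46.768704 y=3.215605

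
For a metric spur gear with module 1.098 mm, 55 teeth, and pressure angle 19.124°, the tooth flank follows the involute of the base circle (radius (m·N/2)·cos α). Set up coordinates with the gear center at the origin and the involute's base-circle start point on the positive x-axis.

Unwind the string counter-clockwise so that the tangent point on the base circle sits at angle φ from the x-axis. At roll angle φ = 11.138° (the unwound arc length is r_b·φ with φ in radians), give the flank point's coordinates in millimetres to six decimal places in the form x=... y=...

pitch radius r_p = m·N/2 = 1.098·55/2 = 30.195000
base radius r_b = r_p·cos α = 30.195000·cos 19.124° = 28.528591
roll angle φ = 11.138° = 0.19439477 rad
x = r_b·(cos φ + φ·sin φ) = 28.528591·(0.98116476 + 0.19439477·0.19317274) = 29.062548
y = r_b·(sin φ − φ·cos φ) = 28.528591·(0.19317274 − 0.19439477·0.98116476) = 0.069594

x=29.062548 y=0.069594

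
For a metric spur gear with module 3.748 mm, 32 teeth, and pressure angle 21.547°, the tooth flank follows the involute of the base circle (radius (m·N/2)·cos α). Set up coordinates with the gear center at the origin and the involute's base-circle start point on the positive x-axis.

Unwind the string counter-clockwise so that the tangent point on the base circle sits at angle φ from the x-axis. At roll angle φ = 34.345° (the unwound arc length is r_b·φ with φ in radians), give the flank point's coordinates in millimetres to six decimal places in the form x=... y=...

x=64.915806 y=3.862534

pitch radius r_p = m·N/2 = 3.748·32/2 = 59.968000
base radius r_b = r_p·cos α = 59.968000·cos 21.547° = 55.777233
roll angle φ = 34.345° = 0.59943333 rad
x = r_b·(cos φ + φ·sin φ) = 55.777233·(0.82565545 + 0.59943333·0.56417469) = 64.915806
y = r_b·(sin φ − φ·cos φ) = 55.777233·(0.56417469 − 0.59943333·0.82565545) = 3.862534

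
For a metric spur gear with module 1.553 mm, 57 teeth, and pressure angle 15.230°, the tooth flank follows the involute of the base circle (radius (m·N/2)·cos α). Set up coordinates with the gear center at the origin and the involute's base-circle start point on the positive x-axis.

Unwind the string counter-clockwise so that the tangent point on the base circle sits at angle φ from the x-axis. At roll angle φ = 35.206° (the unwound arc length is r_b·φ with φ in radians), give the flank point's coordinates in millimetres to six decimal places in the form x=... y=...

x=50.022943 y=3.179533

pitch radius r_p = m·N/2 = 1.553·57/2 = 44.260500
base radius r_b = r_p·cos α = 44.260500·cos 15.230° = 42.706031
roll angle φ = 35.206° = 0.61446062 rad
x = r_b·(cos φ + φ·sin φ) = 42.706031·(0.81708453 + 0.61446062·0.57651788) = 50.022943
y = r_b·(sin φ − φ·cos φ) = 42.706031·(0.57651788 − 0.61446062·0.81708453) = 3.179533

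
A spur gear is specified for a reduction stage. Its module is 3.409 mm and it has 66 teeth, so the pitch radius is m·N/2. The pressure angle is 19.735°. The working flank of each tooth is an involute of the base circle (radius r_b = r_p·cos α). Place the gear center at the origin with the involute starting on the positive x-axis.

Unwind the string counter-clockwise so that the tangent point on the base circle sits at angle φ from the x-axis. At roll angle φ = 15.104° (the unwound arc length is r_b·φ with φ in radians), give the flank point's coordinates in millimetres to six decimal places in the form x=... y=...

x=109.505020 y=0.642123

pitch radius r_p = m·N/2 = 3.409·66/2 = 112.497000
base radius r_b = r_p·cos α = 112.497000·cos 19.735° = 105.889427
roll angle φ = 15.104° = 0.26361453 rad
x = r_b·(cos φ + φ·sin φ) = 105.889427·(0.96545444 + 0.26361453·0.26057191) = 109.505020
y = r_b·(sin φ − φ·cos φ) = 105.889427·(0.26057191 − 0.26361453·0.96545444) = 0.642123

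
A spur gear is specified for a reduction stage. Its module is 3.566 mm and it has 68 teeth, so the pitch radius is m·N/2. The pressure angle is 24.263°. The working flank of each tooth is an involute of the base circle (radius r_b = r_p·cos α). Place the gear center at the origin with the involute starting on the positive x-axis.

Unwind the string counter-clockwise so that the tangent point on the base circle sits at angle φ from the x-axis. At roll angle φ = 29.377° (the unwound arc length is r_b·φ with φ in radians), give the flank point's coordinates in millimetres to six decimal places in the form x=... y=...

pitch radius r_p = m·N/2 = 3.566·68/2 = 121.244000
base radius r_b = r_p·cos α = 121.244000·cos 24.263° = 110.534376
roll angle φ = 29.377° = 0.51272537 rad
x = r_b·(cos φ + φ·sin φ) = 110.534376·(0.87141080 + 0.51272537·0.49055399) = 124.122397
y = r_b·(sin φ − φ·cos φ) = 110.534376·(0.49055399 − 0.51272537·0.87141080) = 4.836935

x=124.122397 y=4.836935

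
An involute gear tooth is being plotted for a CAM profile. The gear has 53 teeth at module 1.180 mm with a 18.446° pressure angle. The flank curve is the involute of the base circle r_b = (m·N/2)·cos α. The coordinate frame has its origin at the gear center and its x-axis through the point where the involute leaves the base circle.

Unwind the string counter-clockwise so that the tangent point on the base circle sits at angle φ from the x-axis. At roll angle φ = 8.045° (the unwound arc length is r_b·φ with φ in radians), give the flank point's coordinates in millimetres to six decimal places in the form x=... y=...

x=29.954393 y=0.027318

pitch radius r_p = m·N/2 = 1.180·53/2 = 31.270000
base radius r_b = r_p·cos α = 31.270000·cos 18.446° = 29.663419
roll angle φ = 8.045° = 0.14041174 rad
x = r_b·(cos φ + φ·sin φ) = 29.663419·(0.99015846 + 0.14041174·0.13995081) = 29.954393
y = r_b·(sin φ − φ·cos φ) = 29.663419·(0.13995081 − 0.14041174·0.99015846) = 0.027318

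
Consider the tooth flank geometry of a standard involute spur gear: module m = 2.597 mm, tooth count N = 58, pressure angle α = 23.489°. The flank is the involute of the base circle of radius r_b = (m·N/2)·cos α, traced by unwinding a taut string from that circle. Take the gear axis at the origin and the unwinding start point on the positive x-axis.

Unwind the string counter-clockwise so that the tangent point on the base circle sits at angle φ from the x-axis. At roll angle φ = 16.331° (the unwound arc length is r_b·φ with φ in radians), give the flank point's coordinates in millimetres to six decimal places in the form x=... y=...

x=71.821364 y=0.528836

pitch radius r_p = m·N/2 = 2.597·58/2 = 75.313000
base radius r_b = r_p·cos α = 75.313000·cos 23.489° = 69.072310
roll angle φ = 16.331° = 0.28502972 rad
x = r_b·(cos φ + φ·sin φ) = 69.072310·(0.95965330 + 0.28502972·0.28118597) = 71.821364
y = r_b·(sin φ − φ·cos φ) = 69.072310·(0.28118597 − 0.28502972·0.95965330) = 0.528836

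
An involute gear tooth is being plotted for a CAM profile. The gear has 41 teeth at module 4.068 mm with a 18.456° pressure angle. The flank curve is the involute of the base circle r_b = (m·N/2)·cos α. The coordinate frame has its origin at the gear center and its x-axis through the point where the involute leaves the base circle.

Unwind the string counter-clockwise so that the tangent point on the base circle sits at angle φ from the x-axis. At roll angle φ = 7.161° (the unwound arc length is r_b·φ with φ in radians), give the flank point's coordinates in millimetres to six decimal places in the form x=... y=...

x=79.720228 y=0.051399

pitch radius r_p = m·N/2 = 4.068·41/2 = 83.394000
base radius r_b = r_p·cos α = 83.394000·cos 18.456° = 79.104800
roll angle φ = 7.161° = 0.12498303 rad
x = r_b·(cos φ + φ·sin φ) = 79.104800·(0.99219978 + 0.12498303·0.12465789) = 79.720228
y = r_b·(sin φ − φ·cos φ) = 79.104800·(0.12465789 − 0.12498303·0.99219978) = 0.051399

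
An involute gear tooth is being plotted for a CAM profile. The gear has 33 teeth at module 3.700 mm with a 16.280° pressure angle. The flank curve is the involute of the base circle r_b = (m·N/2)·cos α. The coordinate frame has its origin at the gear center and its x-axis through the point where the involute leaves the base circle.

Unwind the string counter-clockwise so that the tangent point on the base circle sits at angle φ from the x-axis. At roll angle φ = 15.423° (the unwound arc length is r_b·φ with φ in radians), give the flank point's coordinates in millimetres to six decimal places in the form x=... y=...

pitch radius r_p = m·N/2 = 3.700·33/2 = 61.050000
base radius r_b = r_p·cos α = 61.050000·cos 16.280° = 58.602091
roll angle φ = 15.423° = 0.26918213 rad
x = r_b·(cos φ + φ·sin φ) = 58.602091·(0.96398873 + 0.26918213·0.26594311) = 60.686910
y = r_b·(sin φ − φ·cos φ) = 58.602091·(0.26594311 − 0.26918213·0.96398873) = 0.378251

x=60.686910 y=0.378251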